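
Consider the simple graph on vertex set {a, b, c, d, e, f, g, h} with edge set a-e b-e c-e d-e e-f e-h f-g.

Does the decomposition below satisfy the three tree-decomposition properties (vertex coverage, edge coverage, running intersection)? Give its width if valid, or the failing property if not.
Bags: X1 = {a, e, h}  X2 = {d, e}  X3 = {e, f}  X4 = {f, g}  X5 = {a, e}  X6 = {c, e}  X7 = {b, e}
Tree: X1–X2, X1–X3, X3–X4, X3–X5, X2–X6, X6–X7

No — bags containing vertex a are not connected in the tree.

A tree decomposition must satisfy three properties: every vertex lies in some bag; for every edge, both endpoints lie together in some bag; and for every vertex, the bags containing it form a connected subtree. Here bags containing vertex a are not connected in the tree, so the decomposition is invalid.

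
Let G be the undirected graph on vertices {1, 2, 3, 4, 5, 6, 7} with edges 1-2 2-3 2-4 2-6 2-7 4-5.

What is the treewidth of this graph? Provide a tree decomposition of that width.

Treewidth 1.
One such decomposition:
Bags: B1 = {2, 4}  B2 = {1, 2}  B3 = {2, 6}  B4 = {2, 3}  B5 = {2, 7}  B6 = {4, 5}
Tree: B1–B2, B1–B3, B1–B4, B4–B5, B1–B6

Every bag has size at most 2, so the width is 2 − 1 = 1 and tw(G) ≤ 1. G has an edge, so its treewidth is at least 1. Hence tw(G) = 1 exactly.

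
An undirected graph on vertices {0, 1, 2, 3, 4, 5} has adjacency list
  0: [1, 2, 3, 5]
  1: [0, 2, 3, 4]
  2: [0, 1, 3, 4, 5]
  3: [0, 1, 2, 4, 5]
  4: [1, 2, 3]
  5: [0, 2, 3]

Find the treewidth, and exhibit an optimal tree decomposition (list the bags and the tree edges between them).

Each bag holds 4 vertices, so the decomposition has width 3, which upper-bounds the treewidth. Conversely, {0, 1, 2, 3} is a clique of size 4, and the vertices of any clique must share a bag in every tree decomposition; so some bag has ≥ 4 vertices and tw(G) ≥ 3. Combining the bounds, tw(G) = 3.

Treewidth 3.
One optimal decomposition is:
Bags: B1 = {1, 2, 3, 4}  B2 = {0, 1, 2, 3}  B3 = {0, 2, 3, 5}
Tree: B1–B2, B2–B3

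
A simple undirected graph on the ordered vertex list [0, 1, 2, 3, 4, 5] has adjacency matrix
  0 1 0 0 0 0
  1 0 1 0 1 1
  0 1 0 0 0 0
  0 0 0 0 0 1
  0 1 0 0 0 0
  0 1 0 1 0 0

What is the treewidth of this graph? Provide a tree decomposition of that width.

Treewidth 1.
Bags: B1 = {1, 4}  B2 = {1, 2}  B3 = {1, 5}  B4 = {0, 1}  B5 = {3, 5}
Tree: B1–B2, B2–B3, B1–B4, B3–B5

The largest bag has 2 vertices, giving width 1; this decomposition certifies tw(G) ≤ 1. Since G has at least one edge (e.g. 4–1), it is not an edgeless graph, so tw(G) ≥ 1. Hence tw(G) = 1 exactly.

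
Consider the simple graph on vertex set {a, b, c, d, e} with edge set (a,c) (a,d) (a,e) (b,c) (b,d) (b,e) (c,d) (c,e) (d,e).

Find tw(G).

A width-3 tree decomposition is:
Bags: B1 = {a, c, d, e}  B2 = {b, c, d, e}
Tree: B1–B2
Each bag holds 4 vertices, so the decomposition has width 3, which upper-bounds the treewidth. Conversely, {a, c, d, e} is a clique of size 4, and the vertices of any clique must share a bag in every tree decomposition; so some bag has ≥ 4 vertices and tw(G) ≥ 3. The upper and lower bounds meet at 3, so that is the treewidth.

3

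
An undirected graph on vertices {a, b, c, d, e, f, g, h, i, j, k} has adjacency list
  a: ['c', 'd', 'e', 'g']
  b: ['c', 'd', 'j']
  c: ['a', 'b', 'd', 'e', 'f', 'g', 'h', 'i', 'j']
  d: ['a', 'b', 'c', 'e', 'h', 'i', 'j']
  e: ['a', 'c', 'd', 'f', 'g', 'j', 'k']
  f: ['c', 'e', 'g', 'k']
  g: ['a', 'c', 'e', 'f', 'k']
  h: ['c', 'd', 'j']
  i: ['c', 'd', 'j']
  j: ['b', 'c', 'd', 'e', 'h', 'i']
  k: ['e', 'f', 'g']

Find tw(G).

A width-3 tree decomposition is:
Bags: B1 = {c, d, i, j}  B2 = {c, d, e, j}  B3 = {a, c, d, e}  B4 = {b, c, d, j}  B5 = {c, d, h, j}  B6 = {a, c, e, g}  B7 = {c, e, f, g}  B8 = {e, f, g, k}
Tree: B1–B2, B2–B3, B2–B4, B1–B5, B3–B6, B6–B7, B7–B8
Every bag has size at most 4, so the width is 4 − 1 = 3 and tw(G) ≤ 3. For the lower bound, the 4 vertices {c, d, e, j} are pairwise adjacent, and any tree decomposition puts a clique entirely inside one bag — forcing width ≥ 3. The upper and lower bounds meet at 3, so that is the treewidth.

3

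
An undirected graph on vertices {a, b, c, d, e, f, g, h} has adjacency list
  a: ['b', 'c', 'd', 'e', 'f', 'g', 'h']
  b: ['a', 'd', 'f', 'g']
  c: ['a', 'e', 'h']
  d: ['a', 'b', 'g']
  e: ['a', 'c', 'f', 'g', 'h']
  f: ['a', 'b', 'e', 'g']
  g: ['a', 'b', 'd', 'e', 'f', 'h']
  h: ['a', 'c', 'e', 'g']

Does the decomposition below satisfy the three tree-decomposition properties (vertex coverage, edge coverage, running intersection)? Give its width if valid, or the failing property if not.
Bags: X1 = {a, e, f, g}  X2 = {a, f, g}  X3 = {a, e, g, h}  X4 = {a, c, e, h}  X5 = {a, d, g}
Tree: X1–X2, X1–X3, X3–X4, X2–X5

A tree decomposition must satisfy three properties: every vertex lies in some bag; for every edge, both endpoints lie together in some bag; and for every vertex, the bags containing it form a connected subtree. Here vertex b appears in no bag, so the decomposition is invalid.

No — vertex b appears in no bag.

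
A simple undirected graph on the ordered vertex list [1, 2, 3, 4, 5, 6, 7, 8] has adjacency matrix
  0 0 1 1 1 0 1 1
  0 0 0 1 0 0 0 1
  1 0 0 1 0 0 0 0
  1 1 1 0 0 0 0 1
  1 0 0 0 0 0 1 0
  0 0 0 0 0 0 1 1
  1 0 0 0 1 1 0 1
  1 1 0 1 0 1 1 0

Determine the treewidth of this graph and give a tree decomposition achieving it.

Every bag has size at most 3, so the width is 3 − 1 = 2 and tw(G) ≤ 2. For the lower bound, the 3 vertices {1, 4, 8} are pairwise adjacent, and any tree decomposition puts a clique entirely inside one bag — forcing width ≥ 2. Hence tw(G) = 2 exactly.

Treewidth 2.
Bags: B1 = {6, 7, 8}  B2 = {1, 7, 8}  B3 = {1, 4, 8}  B4 = {2, 4, 8}  B5 = {1, 3, 4}  B6 = {1, 5, 7}
Tree: B1–B2, B2–B3, B3–B4, B3–B5, B2–B6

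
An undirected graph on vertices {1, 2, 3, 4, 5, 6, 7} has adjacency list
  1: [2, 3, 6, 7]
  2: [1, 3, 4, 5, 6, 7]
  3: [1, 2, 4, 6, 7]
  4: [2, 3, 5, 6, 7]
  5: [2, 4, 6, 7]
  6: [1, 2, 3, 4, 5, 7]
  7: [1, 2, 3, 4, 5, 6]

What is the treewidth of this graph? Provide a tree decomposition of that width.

Every bag has size at most 5, so the width is 5 − 1 = 4 and tw(G) ≤ 4. Conversely, {1, 2, 3, 6, 7} is a clique of size 5, and the vertices of any clique must share a bag in every tree decomposition; so some bag has ≥ 5 vertices and tw(G) ≥ 4. Combining the bounds, tw(G) = 4.

Treewidth 4.
Bags: B1 = {1, 2, 3, 6, 7}  B2 = {2, 3, 4, 6, 7}  B3 = {2, 4, 5, 6, 7}
Tree: B1–B2, B2–B3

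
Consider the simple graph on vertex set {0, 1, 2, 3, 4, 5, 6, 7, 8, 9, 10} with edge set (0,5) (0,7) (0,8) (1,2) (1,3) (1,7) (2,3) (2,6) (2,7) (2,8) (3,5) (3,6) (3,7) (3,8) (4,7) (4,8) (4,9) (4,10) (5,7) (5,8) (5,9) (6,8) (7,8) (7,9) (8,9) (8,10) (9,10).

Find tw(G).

3

A width-3 tree decomposition is:
Bags: B1 = {3, 5, 7, 8}  B2 = {5, 7, 8, 9}  B3 = {4, 7, 8, 9}  B4 = {4, 8, 9, 10}  B5 = {0, 5, 7, 8}  B6 = {2, 3, 7, 8}  B7 = {1, 2, 3, 7}  B8 = {2, 3, 6, 8}
Tree: B1–B2, B2–B3, B3–B4, B2–B5, B1–B6, B6–B7, B6–B8
The largest bag has 4 vertices, giving width 3; this decomposition certifies tw(G) ≤ 3. For the lower bound, the 4 vertices {4, 8, 9, 10} are pairwise adjacent, and any tree decomposition puts a clique entirely inside one bag — forcing width ≥ 3. Combining the bounds, tw(G) = 3.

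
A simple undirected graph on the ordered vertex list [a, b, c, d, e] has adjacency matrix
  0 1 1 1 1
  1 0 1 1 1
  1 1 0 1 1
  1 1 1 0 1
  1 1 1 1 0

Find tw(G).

A width-4 tree decomposition is:
Bags: B1 = {a, b, c, d, e}
Tree: (single bag)
With just one bag of size 5, the width is 5 − 1 = 4, so tw(G) ≤ 4. For the lower bound, the 5 vertices {a, b, c, d, e} are pairwise adjacent, and any tree decomposition puts a clique entirely inside one bag — forcing width ≥ 4. Therefore the treewidth is 4.

4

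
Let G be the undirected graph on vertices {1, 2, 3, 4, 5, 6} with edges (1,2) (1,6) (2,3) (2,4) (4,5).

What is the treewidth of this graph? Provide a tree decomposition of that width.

Every bag has size at most 2, so the width is 2 − 1 = 1 and tw(G) ≤ 1. G has an edge, so its treewidth is at least 1. Therefore the treewidth is 1.

Treewidth 1.
Bags: B1 = {1, 2}  B2 = {2, 3}  B3 = {1, 6}  B4 = {2, 4}  B5 = {4, 5}
Tree: B1–B2, B1–B3, B2–B4, B4–B5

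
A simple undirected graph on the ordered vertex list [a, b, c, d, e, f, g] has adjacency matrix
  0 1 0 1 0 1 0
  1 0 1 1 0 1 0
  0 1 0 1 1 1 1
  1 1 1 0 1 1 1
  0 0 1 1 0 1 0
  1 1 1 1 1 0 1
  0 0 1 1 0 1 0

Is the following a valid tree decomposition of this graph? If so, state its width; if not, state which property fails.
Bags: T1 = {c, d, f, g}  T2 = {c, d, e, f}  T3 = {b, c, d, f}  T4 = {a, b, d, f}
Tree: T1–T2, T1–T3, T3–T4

Checking the three conditions: (i) the bags cover all of {a, b, c, d, e, f, g}; (ii) for each edge, some bag contains both endpoints; (iii) the bags containing any fixed vertex form a subtree. All hold, so the decomposition is valid with width 4 − 1 = 3.

Yes; width 3.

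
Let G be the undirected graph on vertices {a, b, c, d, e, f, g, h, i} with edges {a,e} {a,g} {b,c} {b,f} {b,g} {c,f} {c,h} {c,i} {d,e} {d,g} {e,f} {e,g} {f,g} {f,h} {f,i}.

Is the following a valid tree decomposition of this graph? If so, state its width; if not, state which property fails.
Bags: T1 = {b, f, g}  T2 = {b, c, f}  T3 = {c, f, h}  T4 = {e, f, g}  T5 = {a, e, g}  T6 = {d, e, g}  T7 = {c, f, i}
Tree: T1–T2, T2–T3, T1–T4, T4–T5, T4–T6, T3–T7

Checking the three conditions: (i) the bags cover all of {a, b, c, d, e, f, g, h, i}; (ii) for each edge, some bag contains both endpoints; (iii) the bags containing any fixed vertex form a subtree. All hold, so the decomposition is valid with width 3 − 1 = 2.

Yes; width 2.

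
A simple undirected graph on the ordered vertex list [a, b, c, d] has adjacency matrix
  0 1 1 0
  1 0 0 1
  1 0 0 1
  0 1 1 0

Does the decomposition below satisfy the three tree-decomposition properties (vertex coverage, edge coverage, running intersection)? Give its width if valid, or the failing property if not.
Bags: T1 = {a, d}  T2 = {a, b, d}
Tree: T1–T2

A tree decomposition must satisfy three properties: every vertex lies in some bag; for every edge, both endpoints lie together in some bag; and for every vertex, the bags containing it form a connected subtree. Here vertex c appears in no bag, so the decomposition is invalid.

No — vertex c appears in no bag.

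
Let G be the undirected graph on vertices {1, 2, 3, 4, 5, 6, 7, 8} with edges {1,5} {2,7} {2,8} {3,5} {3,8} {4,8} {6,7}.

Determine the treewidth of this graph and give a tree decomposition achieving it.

Treewidth 1.
One such decomposition:
Bags: B1 = {2, 8}  B2 = {4, 8}  B3 = {3, 8}  B4 = {2, 7}  B5 = {6, 7}  B6 = {3, 5}  B7 = {1, 5}
Tree: B1–B2, B1–B3, B1–B4, B4–B5, B3–B6, B6–B7

Every bag has size at most 2, so the width is 2 − 1 = 1 and tw(G) ≤ 1. G has an edge, so its treewidth is at least 1. Combining the bounds, tw(G) = 1.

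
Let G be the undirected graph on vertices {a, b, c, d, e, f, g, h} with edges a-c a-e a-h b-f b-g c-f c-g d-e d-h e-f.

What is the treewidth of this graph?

2

A width-2 tree decomposition is:
Bags: B1 = {a, d, h}  B2 = {a, d, e}  B3 = {a, c, e}  B4 = {c, e, f}  B5 = {c, f, g}  B6 = {b, f, g}
Tree: B1–B2, B2–B3, B3–B4, B4–B5, B5–B6
The largest bag has 3 vertices, giving width 2; this decomposition certifies tw(G) ≤ 2. The edges h–d–e–a–h form a cycle, so G is not a tree and its treewidth is at least 2. The upper and lower bounds meet at 2, so that is the treewidth.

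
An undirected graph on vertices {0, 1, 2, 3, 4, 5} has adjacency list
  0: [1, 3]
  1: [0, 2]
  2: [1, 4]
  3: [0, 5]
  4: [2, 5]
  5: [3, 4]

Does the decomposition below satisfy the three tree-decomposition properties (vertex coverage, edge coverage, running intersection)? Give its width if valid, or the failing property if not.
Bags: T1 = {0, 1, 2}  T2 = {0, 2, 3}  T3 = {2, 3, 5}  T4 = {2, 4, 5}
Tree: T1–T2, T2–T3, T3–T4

Every vertex of G appears in some bag (union = {0, 1, 2, 3, 4, 5}); every edge is covered by a bag; and for each vertex v the set of bags containing v is connected in the bag tree. The decomposition is therefore valid. The largest bag has 3 vertices, so the width is 2.

Yes; width 2.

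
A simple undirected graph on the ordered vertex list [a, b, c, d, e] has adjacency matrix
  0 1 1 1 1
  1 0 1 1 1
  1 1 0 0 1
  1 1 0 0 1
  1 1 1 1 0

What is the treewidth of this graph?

3

A width-3 tree decomposition is:
Bags: B1 = {a, b, c, e}  B2 = {a, b, d, e}
Tree: B1–B2
Each bag holds 4 vertices, so the decomposition has width 3, which upper-bounds the treewidth. For the lower bound, the 4 vertices {a, b, d, e} are pairwise adjacent, and any tree decomposition puts a clique entirely inside one bag — forcing width ≥ 3. Combining the bounds, tw(G) = 3.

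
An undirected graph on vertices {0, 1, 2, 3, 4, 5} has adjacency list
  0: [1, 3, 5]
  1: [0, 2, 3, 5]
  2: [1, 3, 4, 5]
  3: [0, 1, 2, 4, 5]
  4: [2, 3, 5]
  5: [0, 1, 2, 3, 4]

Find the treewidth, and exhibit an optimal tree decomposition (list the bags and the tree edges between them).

Every bag has size at most 4, so the width is 4 − 1 = 3 and tw(G) ≤ 3. Conversely, {0, 1, 3, 5} is a clique of size 4, and the vertices of any clique must share a bag in every tree decomposition; so some bag has ≥ 4 vertices and tw(G) ≥ 3. Hence tw(G) = 3 exactly.

Treewidth 3.
One optimal decomposition is:
Bags: B1 = {1, 2, 3, 5}  B2 = {0, 1, 3, 5}  B3 = {2, 3, 4, 5}
Tree: B1–B2, B1–B3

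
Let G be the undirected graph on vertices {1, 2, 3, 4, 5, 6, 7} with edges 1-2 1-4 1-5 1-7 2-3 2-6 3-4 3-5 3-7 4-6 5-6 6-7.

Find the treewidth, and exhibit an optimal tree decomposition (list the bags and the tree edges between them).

Every bag has size at most 4, so the width is 4 − 1 = 3 and tw(G) ≤ 3. For the lower bound: the 4 vertex sets {3,7}, {2,6}, {1}, {4} are disjoint, each induces a connected subgraph, and every pair is joined by at least one edge of G. Contracting each set to a single vertex therefore yields K_{4} as a minor, and since treewidth is minor-monotone, tw(G) ≥ tw(K_{4}) = 3. Therefore the treewidth is 3.

Treewidth 3.
One such decomposition:
Bags: B1 = {1, 3, 6, 7}  B2 = {1, 2, 3, 6}  B3 = {1, 3, 4, 6}  B4 = {1, 3, 5, 6}
Tree: B1–B2, B2–B3, B3–B4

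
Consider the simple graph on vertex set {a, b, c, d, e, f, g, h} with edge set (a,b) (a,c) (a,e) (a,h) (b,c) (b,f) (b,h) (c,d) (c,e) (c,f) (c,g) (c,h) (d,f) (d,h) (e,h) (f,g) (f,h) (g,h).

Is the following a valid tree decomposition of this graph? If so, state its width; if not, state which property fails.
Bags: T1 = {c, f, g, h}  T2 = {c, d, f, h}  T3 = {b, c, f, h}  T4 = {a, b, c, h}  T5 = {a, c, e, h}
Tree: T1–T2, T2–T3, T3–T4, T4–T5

Every vertex of G appears in some bag (union = {a, b, c, d, e, f, g, h}); every edge is covered by a bag; and for each vertex v the set of bags containing v is connected in the bag tree. The decomposition is therefore valid. The largest bag has 4 vertices, so the width is 3.

Yes; width 3.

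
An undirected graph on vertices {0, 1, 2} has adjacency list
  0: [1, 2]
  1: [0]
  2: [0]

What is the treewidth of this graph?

1

A width-1 tree decomposition is:
Bags: B1 = {0, 1}  B2 = {0, 2}
Tree: B1–B2
Each bag holds 2 vertices, so the decomposition has width 1, which upper-bounds the treewidth. Since G has at least one edge (e.g. 0–1), it is not an edgeless graph, so tw(G) ≥ 1. Therefore the treewidth is 1.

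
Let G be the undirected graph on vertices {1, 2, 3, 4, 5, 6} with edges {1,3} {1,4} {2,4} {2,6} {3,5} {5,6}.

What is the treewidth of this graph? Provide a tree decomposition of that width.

Every bag has size at most 3, so the width is 3 − 1 = 2 and tw(G) ≤ 2. Since 4–1–3–5–6–2–4 is a cycle in G, G is not acyclic. Forests are exactly the graphs of treewidth ≤ 1, so tw(G) ≥ 2. Hence tw(G) = 2 exactly.

Treewidth 2.
Bags: B1 = {1, 3, 4}  B2 = {3, 4, 5}  B3 = {4, 5, 6}  B4 = {2, 4, 6}
Tree: B1–B2, B2–B3, B3–B4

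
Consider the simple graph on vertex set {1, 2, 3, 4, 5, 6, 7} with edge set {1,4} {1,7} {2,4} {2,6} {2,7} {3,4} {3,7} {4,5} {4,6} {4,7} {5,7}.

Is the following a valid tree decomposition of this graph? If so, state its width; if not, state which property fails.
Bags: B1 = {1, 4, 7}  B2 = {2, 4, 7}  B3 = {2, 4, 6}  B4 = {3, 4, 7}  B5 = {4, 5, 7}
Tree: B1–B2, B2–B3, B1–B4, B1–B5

Vertex coverage: the bags together contain {1, 2, 3, 4, 5, 6, 7}, the full vertex set. Edge coverage: each edge of G has both endpoints in at least one bag. Running intersection: for every vertex, the bags containing it form a connected subtree. All three properties hold, so this is a valid tree decomposition of width max|bag| − 1 = 2, and hence tw(G) ≤ 2.

Yes; width 2.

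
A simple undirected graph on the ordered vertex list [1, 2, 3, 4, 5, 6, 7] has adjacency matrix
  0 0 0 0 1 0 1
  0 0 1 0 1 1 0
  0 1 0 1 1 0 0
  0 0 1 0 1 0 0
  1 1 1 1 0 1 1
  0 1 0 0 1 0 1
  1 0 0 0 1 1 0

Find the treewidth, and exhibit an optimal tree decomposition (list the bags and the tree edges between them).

Treewidth 2.
One such decomposition:
Bags: B1 = {5, 6, 7}  B2 = {2, 5, 6}  B3 = {2, 3, 5}  B4 = {3, 4, 5}  B5 = {1, 5, 7}
Tree: B1–B2, B2–B3, B3–B4, B1–B5

Each bag holds 3 vertices, so the decomposition has width 2, which upper-bounds the treewidth. On the other hand G contains the 3-clique {1, 5, 7}. A clique must lie in a single bag of any decomposition, so no decomposition can have width below 2. Therefore the treewidth is 2.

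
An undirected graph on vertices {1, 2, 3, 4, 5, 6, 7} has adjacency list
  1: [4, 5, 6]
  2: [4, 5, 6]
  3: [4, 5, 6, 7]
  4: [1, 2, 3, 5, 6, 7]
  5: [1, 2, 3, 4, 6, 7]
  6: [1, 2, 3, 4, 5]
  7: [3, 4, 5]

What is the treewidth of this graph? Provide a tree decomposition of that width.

Treewidth 3.
Bags: B1 = {1, 4, 5, 6}  B2 = {2, 4, 5, 6}  B3 = {3, 4, 5, 6}  B4 = {3, 4, 5, 7}
Tree: B1–B2, B1–B3, B3–B4

The largest bag has 4 vertices, giving width 3; this decomposition certifies tw(G) ≤ 3. On the other hand G contains the 4-clique {1, 4, 5, 6}. A clique must lie in a single bag of any decomposition, so no decomposition can have width below 3. The upper and lower bounds meet at 3, so that is the treewidth.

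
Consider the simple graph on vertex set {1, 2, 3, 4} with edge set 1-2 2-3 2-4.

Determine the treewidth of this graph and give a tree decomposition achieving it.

Treewidth 1.
Bags: B1 = {2, 3}  B2 = {1, 2}  B3 = {2, 4}
Tree: B1–B2, B1–B3

The largest bag has 2 vertices, giving width 1; this decomposition certifies tw(G) ≤ 1. G has an edge, so its treewidth is at least 1. Hence tw(G) = 1 exactly.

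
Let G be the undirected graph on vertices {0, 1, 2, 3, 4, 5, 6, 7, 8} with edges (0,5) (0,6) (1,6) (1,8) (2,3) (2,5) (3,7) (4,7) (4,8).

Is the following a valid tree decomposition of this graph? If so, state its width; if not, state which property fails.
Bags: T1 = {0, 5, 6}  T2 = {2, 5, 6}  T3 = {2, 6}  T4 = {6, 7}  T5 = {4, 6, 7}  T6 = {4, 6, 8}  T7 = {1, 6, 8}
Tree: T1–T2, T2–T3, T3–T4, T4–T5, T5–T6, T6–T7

No — vertex 3 appears in no bag.

A tree decomposition must satisfy three properties: every vertex lies in some bag; for every edge, both endpoints lie together in some bag; and for every vertex, the bags containing it form a connected subtree. Here vertex 3 appears in no bag, so the decomposition is invalid.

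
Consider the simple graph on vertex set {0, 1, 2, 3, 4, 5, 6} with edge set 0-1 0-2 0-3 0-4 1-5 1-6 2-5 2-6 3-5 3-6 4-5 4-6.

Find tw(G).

A width-3 tree decomposition is:
Bags: B1 = {0, 4, 5, 6}  B2 = {0, 2, 5, 6}  B3 = {0, 1, 5, 6}  B4 = {0, 3, 5, 6}
Tree: B1–B2, B2–B3, B3–B4
Each bag holds 4 vertices, so the decomposition has width 3, which upper-bounds the treewidth. For the lower bound: the 4 vertex sets {4,5}, {0,2}, {6}, {1} are disjoint, each induces a connected subgraph, and every pair is joined by at least one edge of G. Contracting each set to a single vertex therefore yields K_{4} as a minor, and since treewidth is minor-monotone, tw(G) ≥ tw(K_{4}) = 3. Therefore the treewidth is 3.

3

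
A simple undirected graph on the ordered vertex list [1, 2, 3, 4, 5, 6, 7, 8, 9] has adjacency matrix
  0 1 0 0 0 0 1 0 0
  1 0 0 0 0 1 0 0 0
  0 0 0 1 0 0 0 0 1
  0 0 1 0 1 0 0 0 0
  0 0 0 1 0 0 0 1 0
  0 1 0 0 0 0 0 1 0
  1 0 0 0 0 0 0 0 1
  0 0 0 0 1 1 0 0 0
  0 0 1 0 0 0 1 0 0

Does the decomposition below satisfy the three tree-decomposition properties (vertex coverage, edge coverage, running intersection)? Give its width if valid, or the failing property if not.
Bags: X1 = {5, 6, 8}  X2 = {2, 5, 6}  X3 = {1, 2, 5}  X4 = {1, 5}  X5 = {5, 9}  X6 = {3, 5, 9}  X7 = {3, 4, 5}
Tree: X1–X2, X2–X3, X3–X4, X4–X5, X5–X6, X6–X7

No — vertex 7 appears in no bag.

A tree decomposition must satisfy three properties: every vertex lies in some bag; for every edge, both endpoints lie together in some bag; and for every vertex, the bags containing it form a connected subtree. Here vertex 7 appears in no bag, so the decomposition is invalid.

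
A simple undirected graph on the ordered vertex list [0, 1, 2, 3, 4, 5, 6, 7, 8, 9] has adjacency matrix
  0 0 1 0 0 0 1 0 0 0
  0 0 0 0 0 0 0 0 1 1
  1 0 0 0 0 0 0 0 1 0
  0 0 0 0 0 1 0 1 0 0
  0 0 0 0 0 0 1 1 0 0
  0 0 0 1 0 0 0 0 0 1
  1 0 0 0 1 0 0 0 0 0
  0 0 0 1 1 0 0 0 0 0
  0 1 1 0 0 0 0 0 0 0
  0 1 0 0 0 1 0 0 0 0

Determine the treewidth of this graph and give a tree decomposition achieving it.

Treewidth 2.
One optimal decomposition is:
Bags: B1 = {3, 5, 9}  B2 = {1, 3, 9}  B3 = {1, 3, 8}  B4 = {2, 3, 8}  B5 = {0, 2, 3}  B6 = {0, 3, 6}  B7 = {3, 4, 6}  B8 = {3, 4, 7}
Tree: B1–B2, B2–B3, B3–B4, B4–B5, B5–B6, B6–B7, B7–B8

Each bag holds 3 vertices, so the decomposition has width 2, which upper-bounds the treewidth. Since 3–5–9–1–8–2–0–6–4–7–3 is a cycle in G, G is not acyclic. Forests are exactly the graphs of treewidth ≤ 1, so tw(G) ≥ 2. Hence tw(G) = 2 exactly.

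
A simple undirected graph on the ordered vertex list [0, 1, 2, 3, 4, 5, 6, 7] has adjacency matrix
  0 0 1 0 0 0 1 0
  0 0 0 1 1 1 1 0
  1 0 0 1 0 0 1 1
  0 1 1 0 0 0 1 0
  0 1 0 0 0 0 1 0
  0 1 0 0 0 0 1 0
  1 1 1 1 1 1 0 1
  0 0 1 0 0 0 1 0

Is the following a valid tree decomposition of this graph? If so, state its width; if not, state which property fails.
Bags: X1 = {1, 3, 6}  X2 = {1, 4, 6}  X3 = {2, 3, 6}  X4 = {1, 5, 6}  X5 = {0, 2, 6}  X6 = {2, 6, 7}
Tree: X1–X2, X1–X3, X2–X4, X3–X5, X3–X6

Yes; width 2.

Every vertex of G appears in some bag (union = {0, 1, 2, 3, 4, 5, 6, 7}); every edge is covered by a bag; and for each vertex v the set of bags containing v is connected in the bag tree. The decomposition is therefore valid. The largest bag has 3 vertices, so the width is 2.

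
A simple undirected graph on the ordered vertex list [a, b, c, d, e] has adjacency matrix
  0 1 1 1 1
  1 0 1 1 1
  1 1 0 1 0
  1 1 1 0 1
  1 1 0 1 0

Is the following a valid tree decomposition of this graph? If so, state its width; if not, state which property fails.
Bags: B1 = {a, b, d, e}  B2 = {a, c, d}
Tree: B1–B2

No — edge (b,c) lies in no bag.

A tree decomposition must satisfy three properties: every vertex lies in some bag; for every edge, both endpoints lie together in some bag; and for every vertex, the bags containing it form a connected subtree. Here edge (b,c) lies in no bag, so the decomposition is invalid.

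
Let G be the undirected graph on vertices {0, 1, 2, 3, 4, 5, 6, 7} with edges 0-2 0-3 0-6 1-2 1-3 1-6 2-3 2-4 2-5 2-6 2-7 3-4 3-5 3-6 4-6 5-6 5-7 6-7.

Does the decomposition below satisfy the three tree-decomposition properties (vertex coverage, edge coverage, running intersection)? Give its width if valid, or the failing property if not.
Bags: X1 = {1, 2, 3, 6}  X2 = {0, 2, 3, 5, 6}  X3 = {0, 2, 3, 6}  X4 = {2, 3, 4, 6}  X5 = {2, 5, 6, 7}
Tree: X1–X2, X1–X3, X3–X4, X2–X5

No — bags containing vertex 0 are not connected in the tree.

A tree decomposition must satisfy three properties: every vertex lies in some bag; for every edge, both endpoints lie together in some bag; and for every vertex, the bags containing it form a connected subtree. Here bags containing vertex 0 are not connected in the tree, so the decomposition is invalid.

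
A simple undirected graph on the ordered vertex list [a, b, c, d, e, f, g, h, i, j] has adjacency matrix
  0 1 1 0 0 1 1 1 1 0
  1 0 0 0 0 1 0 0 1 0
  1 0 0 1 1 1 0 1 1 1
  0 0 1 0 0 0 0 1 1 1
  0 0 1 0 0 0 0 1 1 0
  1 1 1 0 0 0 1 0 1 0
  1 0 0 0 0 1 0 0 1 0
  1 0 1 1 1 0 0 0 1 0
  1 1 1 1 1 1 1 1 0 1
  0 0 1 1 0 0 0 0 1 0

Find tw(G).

A width-3 tree decomposition is:
Bags: B1 = {c, d, h, i}  B2 = {a, c, h, i}  B3 = {c, d, i, j}  B4 = {a, c, f, i}  B5 = {a, f, g, i}  B6 = {c, e, h, i}  B7 = {a, b, f, i}
Tree: B1–B2, B1–B3, B2–B4, B4–B5, B2–B6, B5–B7
Each bag holds 4 vertices, so the decomposition has width 3, which upper-bounds the treewidth. Conversely, {a, f, g, i} is a clique of size 4, and the vertices of any clique must share a bag in every tree decomposition; so some bag has ≥ 4 vertices and tw(G) ≥ 3. Therefore the treewidth is 3.

3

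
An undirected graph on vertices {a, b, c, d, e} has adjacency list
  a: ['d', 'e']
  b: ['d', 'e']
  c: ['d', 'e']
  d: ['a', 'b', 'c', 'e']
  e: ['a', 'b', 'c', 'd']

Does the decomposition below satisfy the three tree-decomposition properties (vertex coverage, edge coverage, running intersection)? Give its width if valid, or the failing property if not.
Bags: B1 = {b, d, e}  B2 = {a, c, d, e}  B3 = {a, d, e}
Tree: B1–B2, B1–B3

A tree decomposition must satisfy three properties: every vertex lies in some bag; for every edge, both endpoints lie together in some bag; and for every vertex, the bags containing it form a connected subtree. Here bags containing vertex a are not connected in the tree, so the decomposition is invalid.

No — bags containing vertex a are not connected in the tree.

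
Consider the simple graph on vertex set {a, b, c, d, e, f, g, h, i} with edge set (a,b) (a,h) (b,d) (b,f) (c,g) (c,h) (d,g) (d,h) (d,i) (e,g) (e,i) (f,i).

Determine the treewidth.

A width-3 tree decomposition is:
Bags: B1 = {b, e, f, i}  B2 = {b, d, e, i}  B3 = {b, d, e, g}  B4 = {a, b, d, g}  B5 = {a, d, g, h}  B6 = {a, c, g, h}
Tree: B1–B2, B2–B3, B3–B4, B4–B5, B5–B6
Each bag holds 4 vertices, so the decomposition has width 3, which upper-bounds the treewidth. For the lower bound: the 4 vertex sets {e,f,i}, {b}, {d}, {a,c,g,h} are disjoint, each induces a connected subgraph, and every pair is joined by at least one edge of G. Contracting each set to a single vertex therefore yields K_{4} as a minor, and since treewidth is minor-monotone, tw(G) ≥ tw(K_{4}) = 3. Hence tw(G) = 3 exactly.

3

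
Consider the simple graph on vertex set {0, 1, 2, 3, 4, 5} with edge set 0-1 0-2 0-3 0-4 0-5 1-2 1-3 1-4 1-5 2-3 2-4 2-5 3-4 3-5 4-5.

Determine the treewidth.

A width-5 tree decomposition is:
Bags: B1 = {0, 1, 2, 3, 4, 5}
Tree: (single bag)
With just one bag of size 6, the width is 6 − 1 = 5, so tw(G) ≤ 5. Conversely, {0, 1, 2, 3, 4, 5} is a clique of size 6, and the vertices of any clique must share a bag in every tree decomposition; so some bag has ≥ 6 vertices and tw(G) ≥ 5. Therefore the treewidth is 5.

5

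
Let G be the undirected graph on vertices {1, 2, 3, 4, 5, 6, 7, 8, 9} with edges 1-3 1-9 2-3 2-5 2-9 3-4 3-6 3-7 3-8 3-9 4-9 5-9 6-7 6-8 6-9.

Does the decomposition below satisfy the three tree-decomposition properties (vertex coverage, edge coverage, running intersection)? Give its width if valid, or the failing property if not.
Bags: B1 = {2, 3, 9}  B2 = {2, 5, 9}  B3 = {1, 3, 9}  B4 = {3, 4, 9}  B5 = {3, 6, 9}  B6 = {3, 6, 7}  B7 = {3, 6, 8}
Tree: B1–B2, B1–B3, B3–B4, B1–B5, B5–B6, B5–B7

Yes; width 2.

Every vertex of G appears in some bag (union = {1, 2, 3, 4, 5, 6, 7, 8, 9}); every edge is covered by a bag; and for each vertex v the set of bags containing v is connected in the bag tree. The decomposition is therefore valid. The largest bag has 3 vertices, so the width is 2.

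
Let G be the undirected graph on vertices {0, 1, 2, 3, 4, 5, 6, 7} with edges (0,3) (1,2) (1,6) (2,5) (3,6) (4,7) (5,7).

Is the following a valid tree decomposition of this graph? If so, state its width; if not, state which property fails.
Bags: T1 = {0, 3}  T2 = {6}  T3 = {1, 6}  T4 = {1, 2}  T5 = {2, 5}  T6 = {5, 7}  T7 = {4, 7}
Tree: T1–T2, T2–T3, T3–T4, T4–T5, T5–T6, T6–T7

No — edge (3,6) lies in no bag.

A tree decomposition must satisfy three properties: every vertex lies in some bag; for every edge, both endpoints lie together in some bag; and for every vertex, the bags containing it form a connected subtree. Here edge (3,6) lies in no bag, so the decomposition is invalid.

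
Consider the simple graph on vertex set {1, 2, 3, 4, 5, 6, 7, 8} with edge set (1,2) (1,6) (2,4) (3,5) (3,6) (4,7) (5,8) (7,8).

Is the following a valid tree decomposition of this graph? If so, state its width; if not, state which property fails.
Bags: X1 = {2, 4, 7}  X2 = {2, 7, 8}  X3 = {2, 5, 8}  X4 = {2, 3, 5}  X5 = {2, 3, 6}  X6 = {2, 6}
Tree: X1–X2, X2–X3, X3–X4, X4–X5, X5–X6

A tree decomposition must satisfy three properties: every vertex lies in some bag; for every edge, both endpoints lie together in some bag; and for every vertex, the bags containing it form a connected subtree. Here vertex 1 appears in no bag, so the decomposition is invalid.

No — vertex 1 appears in no bag.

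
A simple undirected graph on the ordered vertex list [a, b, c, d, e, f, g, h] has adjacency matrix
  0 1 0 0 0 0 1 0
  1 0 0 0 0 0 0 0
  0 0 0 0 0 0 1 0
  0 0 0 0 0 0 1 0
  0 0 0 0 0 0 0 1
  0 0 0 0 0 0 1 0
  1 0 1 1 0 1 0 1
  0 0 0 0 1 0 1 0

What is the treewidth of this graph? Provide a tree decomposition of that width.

Every bag has size at most 2, so the width is 2 − 1 = 1 and tw(G) ≤ 1. Since G has at least one edge (e.g. f–g), it is not an edgeless graph, so tw(G) ≥ 1. Hence tw(G) = 1 exactly.

Treewidth 1.
One such decomposition:
Bags: B1 = {f, g}  B2 = {d, g}  B3 = {c, g}  B4 = {g, h}  B5 = {a, g}  B6 = {a, b}  B7 = {e, h}
Tree: B1–B2, B1–B3, B1–B4, B4–B5, B5–B6, B4–B7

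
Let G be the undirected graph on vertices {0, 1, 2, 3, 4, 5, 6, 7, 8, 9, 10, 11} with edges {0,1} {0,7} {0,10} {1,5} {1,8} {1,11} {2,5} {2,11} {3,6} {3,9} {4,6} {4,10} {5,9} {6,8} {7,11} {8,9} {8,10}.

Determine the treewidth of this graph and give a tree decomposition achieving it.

The largest bag has 4 vertices, giving width 3; this decomposition certifies tw(G) ≤ 3. For the lower bound: the 4 vertex sets {2,7,11}, {5}, {1}, {0,8,9,10} are disjoint, each induces a connected subgraph, and every pair is joined by at least one edge of G. Contracting each set to a single vertex therefore yields K_{4} as a minor, and since treewidth is minor-monotone, tw(G) ≥ tw(K_{4}) = 3. The upper and lower bounds meet at 3, so that is the treewidth.

Treewidth 3.
Bags: B1 = {2, 5, 7, 11}  B2 = {1, 5, 7, 11}  B3 = {0, 1, 5, 7}  B4 = {0, 1, 5, 9}  B5 = {0, 1, 8, 9}  B6 = {0, 8, 9, 10}  B7 = {3, 8, 9, 10}  B8 = {3, 6, 8, 10}  B9 = {3, 4, 6, 10}
Tree: B1–B2, B2–B3, B3–B4, B4–B5, B5–B6, B6–B7, B7–B8, B8–B9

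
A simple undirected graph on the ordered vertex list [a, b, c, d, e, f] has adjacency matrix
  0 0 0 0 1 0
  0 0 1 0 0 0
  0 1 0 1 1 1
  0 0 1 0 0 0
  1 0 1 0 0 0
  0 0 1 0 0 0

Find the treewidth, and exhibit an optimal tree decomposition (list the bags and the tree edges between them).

Every bag has size at most 2, so the width is 2 − 1 = 1 and tw(G) ≤ 1. Since G has at least one edge (e.g. c–f), it is not an edgeless graph, so tw(G) ≥ 1. Hence tw(G) = 1 exactly.

Treewidth 1.
One such decomposition:
Bags: B1 = {c, f}  B2 = {c, e}  B3 = {c, d}  B4 = {b, c}  B5 = {a, e}
Tree: B1–B2, B2–B3, B1–B4, B2–B5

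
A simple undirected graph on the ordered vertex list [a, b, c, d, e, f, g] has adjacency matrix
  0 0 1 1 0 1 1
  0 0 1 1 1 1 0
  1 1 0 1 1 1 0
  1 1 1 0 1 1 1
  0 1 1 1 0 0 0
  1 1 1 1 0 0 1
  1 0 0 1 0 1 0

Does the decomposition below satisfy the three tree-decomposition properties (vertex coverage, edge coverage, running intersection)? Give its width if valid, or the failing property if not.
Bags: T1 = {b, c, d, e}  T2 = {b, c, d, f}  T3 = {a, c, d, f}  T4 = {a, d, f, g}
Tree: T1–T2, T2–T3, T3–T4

Yes; width 3.

Every vertex of G appears in some bag (union = {a, b, c, d, e, f, g}); every edge is covered by a bag; and for each vertex v the set of bags containing v is connected in the bag tree. The decomposition is therefore valid. The largest bag has 4 vertices, so the width is 3.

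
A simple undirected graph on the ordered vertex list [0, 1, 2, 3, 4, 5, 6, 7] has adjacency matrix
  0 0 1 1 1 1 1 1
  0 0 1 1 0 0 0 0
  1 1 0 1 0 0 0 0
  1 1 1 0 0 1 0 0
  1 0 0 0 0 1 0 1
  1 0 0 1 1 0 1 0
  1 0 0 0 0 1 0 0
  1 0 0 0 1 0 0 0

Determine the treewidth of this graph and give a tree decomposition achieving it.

Treewidth 2.
One such decomposition:
Bags: B1 = {0, 3, 5}  B2 = {0, 4, 5}  B3 = {0, 2, 3}  B4 = {0, 4, 7}  B5 = {0, 5, 6}  B6 = {1, 2, 3}
Tree: B1–B2, B1–B3, B2–B4, B1–B5, B3–B6

Every bag has size at most 3, so the width is 3 − 1 = 2 and tw(G) ≤ 2. Conversely, {0, 2, 3} is a clique of size 3, and the vertices of any clique must share a bag in every tree decomposition; so some bag has ≥ 3 vertices and tw(G) ≥ 2. Combining the bounds, tw(G) = 2.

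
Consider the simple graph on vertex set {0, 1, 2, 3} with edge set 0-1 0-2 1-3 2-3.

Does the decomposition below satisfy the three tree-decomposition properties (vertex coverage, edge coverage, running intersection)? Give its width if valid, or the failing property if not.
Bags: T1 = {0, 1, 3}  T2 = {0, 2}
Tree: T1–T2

A tree decomposition must satisfy three properties: every vertex lies in some bag; for every edge, both endpoints lie together in some bag; and for every vertex, the bags containing it form a connected subtree. Here edge (3,2) lies in no bag, so the decomposition is invalid.

No — edge (3,2) lies in no bag.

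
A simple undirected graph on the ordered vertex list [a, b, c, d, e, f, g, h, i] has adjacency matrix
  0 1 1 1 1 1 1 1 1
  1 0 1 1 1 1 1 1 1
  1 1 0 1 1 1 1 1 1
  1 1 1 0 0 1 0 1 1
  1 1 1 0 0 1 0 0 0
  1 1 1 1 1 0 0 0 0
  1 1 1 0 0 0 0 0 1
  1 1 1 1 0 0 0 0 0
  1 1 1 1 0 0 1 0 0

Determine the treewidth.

4

A width-4 tree decomposition is:
Bags: B1 = {a, b, c, d, h}  B2 = {a, b, c, d, i}  B3 = {a, b, c, d, f}  B4 = {a, b, c, g, i}  B5 = {a, b, c, e, f}
Tree: B1–B2, B2–B3, B2–B4, B3–B5
The largest bag has 5 vertices, giving width 4; this decomposition certifies tw(G) ≤ 4. On the other hand G contains the 5-clique {a, b, c, d, h}. A clique must lie in a single bag of any decomposition, so no decomposition can have width below 4. The upper and lower bounds meet at 4, so that is the treewidth.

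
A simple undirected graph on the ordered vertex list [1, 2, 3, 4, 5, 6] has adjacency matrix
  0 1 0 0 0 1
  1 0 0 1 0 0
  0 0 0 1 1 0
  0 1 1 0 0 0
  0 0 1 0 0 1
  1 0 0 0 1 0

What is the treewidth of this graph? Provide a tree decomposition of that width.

Every bag has size at most 3, so the width is 3 − 1 = 2 and tw(G) ≤ 2. For the lower bound, G contains the cycle 4–3–5–6–1–2–4, so G is not a forest; only forests have treewidth ≤ 1, hence tw(G) ≥ 2. Hence tw(G) = 2 exactly.

Treewidth 2.
Bags: B1 = {3, 4, 5}  B2 = {4, 5, 6}  B3 = {1, 4, 6}  B4 = {1, 2, 4}
Tree: B1–B2, B2–B3, B3–B4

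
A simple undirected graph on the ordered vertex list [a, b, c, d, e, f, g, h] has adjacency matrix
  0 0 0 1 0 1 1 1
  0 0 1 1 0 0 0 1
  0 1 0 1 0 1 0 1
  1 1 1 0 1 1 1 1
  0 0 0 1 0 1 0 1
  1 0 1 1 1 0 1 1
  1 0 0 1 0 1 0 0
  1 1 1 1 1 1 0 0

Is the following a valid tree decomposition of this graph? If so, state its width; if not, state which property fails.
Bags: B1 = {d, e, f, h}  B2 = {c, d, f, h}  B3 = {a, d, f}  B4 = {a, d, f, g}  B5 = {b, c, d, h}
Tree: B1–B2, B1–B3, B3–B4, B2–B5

No — edge (h,a) lies in no bag.

A tree decomposition must satisfy three properties: every vertex lies in some bag; for every edge, both endpoints lie together in some bag; and for every vertex, the bags containing it form a connected subtree. Here edge (h,a) lies in no bag, so the decomposition is invalid.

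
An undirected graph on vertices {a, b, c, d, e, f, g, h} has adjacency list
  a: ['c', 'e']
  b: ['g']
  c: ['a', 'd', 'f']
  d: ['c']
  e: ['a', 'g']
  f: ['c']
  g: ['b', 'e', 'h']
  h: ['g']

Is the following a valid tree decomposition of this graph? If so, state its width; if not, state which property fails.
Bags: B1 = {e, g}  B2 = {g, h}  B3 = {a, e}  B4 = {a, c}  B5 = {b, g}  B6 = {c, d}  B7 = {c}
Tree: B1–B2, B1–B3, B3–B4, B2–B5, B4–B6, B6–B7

No — vertex f appears in no bag.

A tree decomposition must satisfy three properties: every vertex lies in some bag; for every edge, both endpoints lie together in some bag; and for every vertex, the bags containing it form a connected subtree. Here vertex f appears in no bag, so the decomposition is invalid.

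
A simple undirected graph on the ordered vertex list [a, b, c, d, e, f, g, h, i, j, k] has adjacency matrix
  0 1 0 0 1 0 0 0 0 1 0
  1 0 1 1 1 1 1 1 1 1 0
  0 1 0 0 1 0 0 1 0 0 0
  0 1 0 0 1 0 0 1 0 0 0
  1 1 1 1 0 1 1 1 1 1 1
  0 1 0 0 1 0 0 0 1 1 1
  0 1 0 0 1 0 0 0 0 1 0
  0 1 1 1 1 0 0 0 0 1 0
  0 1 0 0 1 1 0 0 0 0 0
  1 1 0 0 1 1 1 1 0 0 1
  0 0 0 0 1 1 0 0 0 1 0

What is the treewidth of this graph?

3

A width-3 tree decomposition is:
Bags: B1 = {b, e, g, j}  B2 = {b, e, f, j}  B3 = {b, e, f, i}  B4 = {e, f, j, k}  B5 = {a, b, e, j}  B6 = {b, e, h, j}  B7 = {b, d, e, h}  B8 = {b, c, e, h}
Tree: B1–B2, B2–B3, B2–B4, B1–B5, B1–B6, B6–B7, B7–B8
The largest bag has 4 vertices, giving width 3; this decomposition certifies tw(G) ≤ 3. For the lower bound, the 4 vertices {e, f, j, k} are pairwise adjacent, and any tree decomposition puts a clique entirely inside one bag — forcing width ≥ 3. Therefore the treewidth is 3.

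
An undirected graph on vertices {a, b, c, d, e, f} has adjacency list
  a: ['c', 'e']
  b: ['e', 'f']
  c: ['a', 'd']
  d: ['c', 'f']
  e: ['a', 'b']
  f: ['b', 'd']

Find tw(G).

2

A width-2 tree decomposition is:
Bags: B1 = {b, e, f}  B2 = {d, e, f}  B3 = {c, d, e}  B4 = {a, c, e}
Tree: B1–B2, B2–B3, B3–B4
The largest bag has 3 vertices, giving width 2; this decomposition certifies tw(G) ≤ 2. For the lower bound, G contains the cycle e–b–f–d–c–a–e, so G is not a forest; only forests have treewidth ≤ 1, hence tw(G) ≥ 2. Hence tw(G) = 2 exactly.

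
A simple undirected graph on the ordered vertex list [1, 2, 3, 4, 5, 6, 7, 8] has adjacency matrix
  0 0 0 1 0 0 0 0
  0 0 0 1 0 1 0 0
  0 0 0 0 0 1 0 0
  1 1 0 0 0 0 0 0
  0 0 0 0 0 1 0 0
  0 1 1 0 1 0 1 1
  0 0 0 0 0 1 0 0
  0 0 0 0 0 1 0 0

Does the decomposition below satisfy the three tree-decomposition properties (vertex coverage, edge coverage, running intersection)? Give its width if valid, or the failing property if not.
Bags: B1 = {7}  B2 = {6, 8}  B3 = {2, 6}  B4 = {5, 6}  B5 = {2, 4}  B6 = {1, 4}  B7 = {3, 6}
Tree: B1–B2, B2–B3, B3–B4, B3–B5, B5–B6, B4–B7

No — edge (6,7) lies in no bag.

A tree decomposition must satisfy three properties: every vertex lies in some bag; for every edge, both endpoints lie together in some bag; and for every vertex, the bags containing it form a connected subtree. Here edge (6,7) lies in no bag, so the decomposition is invalid.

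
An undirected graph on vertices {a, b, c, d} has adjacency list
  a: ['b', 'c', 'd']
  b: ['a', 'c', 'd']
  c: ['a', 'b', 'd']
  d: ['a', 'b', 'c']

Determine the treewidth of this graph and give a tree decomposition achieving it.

Treewidth 3.
Bags: B1 = {a, b, c, d}
Tree: (single bag)

A single bag containing all 4 vertices is trivially a valid decomposition of width 3. Conversely, {a, b, c, d} is a clique of size 4, and the vertices of any clique must share a bag in every tree decomposition; so some bag has ≥ 4 vertices and tw(G) ≥ 3. Therefore the treewidth is 3.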